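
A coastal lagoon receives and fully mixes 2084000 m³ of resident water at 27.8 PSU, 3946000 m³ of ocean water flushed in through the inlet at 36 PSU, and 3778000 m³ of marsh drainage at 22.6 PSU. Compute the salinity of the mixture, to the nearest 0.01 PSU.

29.10 PSU

Mass of salt is conserved:
salt = 2,084,000×27.8 + 3,946,000×36 + 3,778,000×22.6 = 57,935,200 + 142,056,000 + 85,382,800 = 285,374,000
volume = 2,084,000 + 3,946,000 + 3,778,000 = 9,808,000 m³
S = 285,374,000 / 9,808,000 = 29.096 PSU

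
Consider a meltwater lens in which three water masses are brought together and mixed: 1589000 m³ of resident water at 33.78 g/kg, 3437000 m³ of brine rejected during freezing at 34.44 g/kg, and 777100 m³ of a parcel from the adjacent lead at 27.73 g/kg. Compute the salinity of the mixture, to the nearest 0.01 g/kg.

33.36 g/kg

Weighted by volume,
salt = 1,589,000×33.78 + 3,437,000×34.44 + 777,100×27.73 = 53,676,420 + 118,370,280 + 21,548,983 = 193,595,683
volume = 1,589,000 + 3,437,000 + 777,100 = 5,803,100 m³
S = 193,595,683 / 5,803,100 = 33.3607 g/kg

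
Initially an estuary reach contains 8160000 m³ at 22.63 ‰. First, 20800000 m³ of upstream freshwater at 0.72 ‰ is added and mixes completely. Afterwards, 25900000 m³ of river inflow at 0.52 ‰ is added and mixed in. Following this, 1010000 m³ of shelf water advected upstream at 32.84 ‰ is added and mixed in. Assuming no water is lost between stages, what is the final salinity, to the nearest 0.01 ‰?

4.41 ‰

Total salt / total volume:
Initial salt = 8,160,000×22.63 = 184,660,800
After stage 1: salt = 184,660,800 + 20,800,000×0.72 = 199,636,800; volume = 28,960,000 m³; S = 6.894 ‰
After stage 2: salt = 199,636,800 + 25,900,000×0.52 = 213,104,800; volume = 54,860,000 m³; S = 3.885 ‰
After stage 3: salt = 213,104,800 + 1,010,000×32.84 = 246,273,200; volume = 55,870,000 m³
S = 246,273,200 / 55,870,000 = 4.408 ‰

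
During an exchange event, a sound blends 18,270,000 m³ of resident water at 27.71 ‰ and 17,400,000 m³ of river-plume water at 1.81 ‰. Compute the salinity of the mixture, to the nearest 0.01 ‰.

Mass of salt is conserved:
salt = 18,270,000×27.71 + 17,400,000×1.81 = 506,261,700 + 31,494,000 = 537,755,700
volume = 18,270,000 + 17,400,000 = 35,670,000 m³
S = 537,755,700 / 35,670,000 = 15.0759 ‰

15.08 ‰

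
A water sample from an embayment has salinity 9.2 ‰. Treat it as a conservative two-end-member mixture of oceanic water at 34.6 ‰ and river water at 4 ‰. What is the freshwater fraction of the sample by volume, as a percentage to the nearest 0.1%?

83.0%

Let f be the freshwater fraction. Salt balance per unit volume:
f×4 + (1−f)×34.6 = 9.2
f = (34.6 − 9.2) / (34.6 − 4) = 25.4/30.6 = 0.8301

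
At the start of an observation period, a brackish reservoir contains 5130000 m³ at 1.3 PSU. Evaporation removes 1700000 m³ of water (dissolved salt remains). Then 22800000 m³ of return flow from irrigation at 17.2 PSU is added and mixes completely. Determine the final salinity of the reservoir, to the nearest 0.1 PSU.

15.2 PSU

After evaporation: salt = 5,130,000×1.3 = 6,669,000; volume = 5,130,000 − 1,700,000 = 3,430,000 m³
After mixing: salt = 6,669,000 + 22,800,000×17.2 = 398,829,000; volume = 3,430,000 + 22,800,000 = 26,230,000 m³
S = 398,829,000 / 26,230,000 = 15.2051 PSU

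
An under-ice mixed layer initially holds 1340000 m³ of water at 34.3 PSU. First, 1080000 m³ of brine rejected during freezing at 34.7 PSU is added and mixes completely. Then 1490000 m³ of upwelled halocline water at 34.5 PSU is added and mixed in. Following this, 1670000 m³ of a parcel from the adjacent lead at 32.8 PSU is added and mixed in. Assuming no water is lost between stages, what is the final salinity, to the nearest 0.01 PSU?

33.98 PSU

Conserving salt mass:
Initial salt = 1,340,000×34.3 = 45,962,000
After stage 1: salt = 45,962,000 + 1,080,000×34.7 = 83,438,000; volume = 2,420,000 m³; S = 34.479 PSU
After stage 2: salt = 83,438,000 + 1,490,000×34.5 = 134,843,000; volume = 3,910,000 m³; S = 34.487 PSU
After stage 3: salt = 134,843,000 + 1,670,000×32.8 = 189,619,000; volume = 5,580,000 m³
S = 189,619,000 / 5,580,000 = 33.9819 PSU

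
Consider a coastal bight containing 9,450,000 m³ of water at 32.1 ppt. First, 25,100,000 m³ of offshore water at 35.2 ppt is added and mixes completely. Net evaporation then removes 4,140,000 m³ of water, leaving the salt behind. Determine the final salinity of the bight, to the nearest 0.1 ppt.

39.0 ppt

After mixing: salt = 9,450,000×32.1 + 25,100,000×35.2 = 1,186,865,000; volume = 34,550,000 m³
After evaporation: salt unchanged = 1,186,865,000; volume = 34,550,000 − 4,140,000 = 30,410,000 m³
S = 1,186,865,000 / 30,410,000 = 39.0288 ppt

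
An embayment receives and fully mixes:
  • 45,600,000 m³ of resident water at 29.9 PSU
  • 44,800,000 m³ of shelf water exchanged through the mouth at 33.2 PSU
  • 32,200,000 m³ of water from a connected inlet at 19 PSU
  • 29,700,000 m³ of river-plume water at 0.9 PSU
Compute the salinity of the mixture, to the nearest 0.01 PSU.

22.91 PSU

By conservation of dissolved salt,
salt = 45,600,000×29.9 + 44,800,000×33.2 + 32,200,000×19 + 29,700,000×0.9 = 1,363,440,000 + 1,487,360,000 + 611,800,000 + 26,730,000 = 3,489,330,000
volume = 45,600,000 + 44,800,000 + 32,200,000 + 29,700,000 = 152,300,000 m³
S = 3,489,330,000 / 152,300,000 = 22.9109 PSU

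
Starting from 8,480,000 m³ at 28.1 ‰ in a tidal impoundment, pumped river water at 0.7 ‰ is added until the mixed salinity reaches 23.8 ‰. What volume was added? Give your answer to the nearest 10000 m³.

Salt balance: 8,480,000×28.1 + V×0.7 = (8,480,000+V)×23.8
238,288,000 + 0.7V = 201,824,000 + 23.8V
36,464,000 = 23.1V
V = 1,578,528.14 m³

1580000 m³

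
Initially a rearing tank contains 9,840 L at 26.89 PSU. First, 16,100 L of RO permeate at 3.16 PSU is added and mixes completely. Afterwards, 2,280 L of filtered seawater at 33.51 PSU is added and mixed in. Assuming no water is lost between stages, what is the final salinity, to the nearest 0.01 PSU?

13.89 PSU

Mass of salt is conserved:
Initial salt = 9,840×26.89 = 264,597.6
After stage 1: salt = 264,597.6 + 16,100×3.16 = 315,473.6; volume = 25,940 L; S = 12.162 PSU
After stage 2: salt = 315,473.6 + 2,280×33.51 = 391,876.4; volume = 28,220 L
S = 391,876.4 / 28,220 = 13.8865 PSU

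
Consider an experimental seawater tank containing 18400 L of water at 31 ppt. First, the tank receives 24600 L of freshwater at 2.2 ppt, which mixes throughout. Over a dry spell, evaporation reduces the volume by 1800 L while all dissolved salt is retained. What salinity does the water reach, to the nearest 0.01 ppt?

15.16 ppt

After mixing: salt = 18,400×31 + 24,600×2.2 = 624,520; volume = 43,000 L
After evaporation: salt unchanged = 624,520; volume = 43,000 − 1,800 = 41,200 L
S = 624,520 / 41,200 = 15.1583 ppt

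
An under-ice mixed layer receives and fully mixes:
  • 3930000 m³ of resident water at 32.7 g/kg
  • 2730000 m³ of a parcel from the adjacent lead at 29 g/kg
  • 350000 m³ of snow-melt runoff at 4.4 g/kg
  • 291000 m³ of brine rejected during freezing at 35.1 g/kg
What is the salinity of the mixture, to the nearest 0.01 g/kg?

30.06 g/kg

Mass of salt is conserved:
salt = 3,930,000×32.7 + 2,730,000×29 + 350,000×4.4 + 291,000×35.1 = 128,511,000 + 79,170,000 + 1,540,000 + 10,214,100 = 219,435,100
volume = 3,930,000 + 2,730,000 + 350,000 + 291,000 = 7,301,000 m³
S = 219,435,100 / 7,301,000 = 30.0555 g/kg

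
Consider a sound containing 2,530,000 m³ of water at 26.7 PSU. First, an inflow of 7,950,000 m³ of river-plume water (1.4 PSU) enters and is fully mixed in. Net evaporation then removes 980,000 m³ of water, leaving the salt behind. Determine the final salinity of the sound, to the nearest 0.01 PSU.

8.28 PSU

After mixing: salt = 2,530,000×26.7 + 7,950,000×1.4 = 78,681,000; volume = 10,480,000 m³
After evaporation: salt unchanged = 78,681,000; volume = 10,480,000 − 980,000 = 9,500,000 m³
S = 78,681,000 / 9,500,000 = 8.2822 PSU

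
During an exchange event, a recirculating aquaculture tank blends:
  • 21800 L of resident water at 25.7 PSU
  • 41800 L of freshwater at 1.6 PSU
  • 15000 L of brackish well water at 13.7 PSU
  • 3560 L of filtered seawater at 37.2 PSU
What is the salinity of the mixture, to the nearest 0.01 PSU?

Conserving salt mass:
salt = 21,800×25.7 + 41,800×1.6 + 15,000×13.7 + 3,560×37.2 = 560,260 + 66,880 + 205,500 + 132,432 = 965,072
volume = 21,800 + 41,800 + 15,000 + 3,560 = 82,160 L
S = 965,072 / 82,160 = 11.7463 PSU

11.75 PSU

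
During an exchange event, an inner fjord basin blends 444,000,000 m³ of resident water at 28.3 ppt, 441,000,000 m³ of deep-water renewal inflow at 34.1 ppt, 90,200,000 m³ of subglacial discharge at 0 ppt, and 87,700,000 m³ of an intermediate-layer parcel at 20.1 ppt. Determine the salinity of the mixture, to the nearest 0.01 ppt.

Conserving salt mass:
salt = 444,000,000×28.3 + 441,000,000×34.1 + 90,200,000×0 + 87,700,000×20.1 = 12,565,200,000 + 15,038,100,000 + 0 + 1,762,770,000 = 29,366,070,000
volume = 444,000,000 + 441,000,000 + 90,200,000 + 87,700,000 = 1,062,900,000 m³
S = 29,366,070,000 / 1,062,900,000 = 27.6283 ppt

27.63 ppt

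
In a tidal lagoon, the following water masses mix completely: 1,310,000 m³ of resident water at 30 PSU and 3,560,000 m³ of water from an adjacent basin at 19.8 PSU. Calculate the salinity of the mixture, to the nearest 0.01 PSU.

22.54 PSU

Mass of salt is conserved:
salt = 1,310,000×30 + 3,560,000×19.8 = 39,300,000 + 70,488,000 = 109,788,000
volume = 1,310,000 + 3,560,000 = 4,870,000 m³
S = 109,788,000 / 4,870,000 = 22.5437 PSU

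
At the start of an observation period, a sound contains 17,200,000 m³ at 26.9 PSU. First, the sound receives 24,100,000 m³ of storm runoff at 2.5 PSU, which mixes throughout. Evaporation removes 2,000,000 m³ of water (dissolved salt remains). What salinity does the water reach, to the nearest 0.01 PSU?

13.31 PSU

After mixing: salt = 17,200,000×26.9 + 24,100,000×2.5 = 522,930,000; volume = 41,300,000 m³
After evaporation: salt unchanged = 522,930,000; volume = 41,300,000 − 2,000,000 = 39,300,000 m³
S = 522,930,000 / 39,300,000 = 13.3061 PSU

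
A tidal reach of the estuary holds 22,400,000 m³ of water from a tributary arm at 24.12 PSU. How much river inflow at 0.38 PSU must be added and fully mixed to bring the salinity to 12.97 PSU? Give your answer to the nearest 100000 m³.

19800000 m³

Salt balance: 22,400,000×24.12 + V×0.38 = (22,400,000+V)×12.97
540,288,000 + 0.38V = 290,528,000 + 12.97V
249,760,000 = 12.59V
V = 19,837,966.64 m³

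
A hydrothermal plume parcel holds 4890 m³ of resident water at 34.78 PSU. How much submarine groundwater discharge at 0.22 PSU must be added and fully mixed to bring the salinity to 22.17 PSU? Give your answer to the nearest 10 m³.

2810 m³

Salt balance: 4,890×34.78 + V×0.22 = (4,890+V)×22.17
170,074.2 + 0.22V = 108,411.3 + 22.17V
61,662.9 = 21.95V
V = 2,809.24 m³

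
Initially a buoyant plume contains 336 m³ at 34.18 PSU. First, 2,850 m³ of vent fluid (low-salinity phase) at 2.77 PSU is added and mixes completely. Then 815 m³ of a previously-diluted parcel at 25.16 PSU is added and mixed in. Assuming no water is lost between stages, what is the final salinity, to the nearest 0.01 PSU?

9.97 PSU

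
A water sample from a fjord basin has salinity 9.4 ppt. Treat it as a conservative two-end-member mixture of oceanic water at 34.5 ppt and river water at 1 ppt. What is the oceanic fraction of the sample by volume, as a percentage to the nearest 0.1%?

Let g be the oceanic fraction. Salt balance per unit volume:
g×34.5 + (1−g)×1 = 9.4
g = (9.4 − 1) / (34.5 − 1) = 8.4/33.5 = 0.2507

25.1%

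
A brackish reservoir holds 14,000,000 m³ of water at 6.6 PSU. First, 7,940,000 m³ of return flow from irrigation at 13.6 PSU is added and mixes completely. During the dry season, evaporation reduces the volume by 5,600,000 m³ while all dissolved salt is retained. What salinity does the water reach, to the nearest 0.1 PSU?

12.3 PSU

After mixing: salt = 14,000,000×6.6 + 7,940,000×13.6 = 200,384,000; volume = 21,940,000 m³
After evaporation: salt unchanged = 200,384,000; volume = 21,940,000 − 5,600,000 = 16,340,000 m³
S = 200,384,000 / 16,340,000 = 12.2634 PSU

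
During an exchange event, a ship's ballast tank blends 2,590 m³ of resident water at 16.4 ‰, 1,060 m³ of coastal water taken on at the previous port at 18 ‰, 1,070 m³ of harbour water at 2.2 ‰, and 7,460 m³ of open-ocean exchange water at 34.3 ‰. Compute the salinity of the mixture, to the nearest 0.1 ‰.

By conservation of dissolved salt,
salt = 2,590×16.4 + 1,060×18 + 1,070×2.2 + 7,460×34.3 = 42,476 + 19,080 + 2,354 + 255,878 = 319,788
volume = 2,590 + 1,060 + 1,070 + 7,460 = 12,180 m³
S = 319,788 / 12,180 = 26.255 ‰

26.3 ‰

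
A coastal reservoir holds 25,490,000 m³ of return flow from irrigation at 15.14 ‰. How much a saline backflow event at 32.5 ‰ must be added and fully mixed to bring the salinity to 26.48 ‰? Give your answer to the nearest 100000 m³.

Salt balance: 25,490,000×15.14 + V×32.5 = (25,490,000+V)×26.48
385,918,600 + 32.5V = 674,975,200 + 26.48V
289,056,600 = 6.02V
V = 48,016,046.51 m³

48000000 m³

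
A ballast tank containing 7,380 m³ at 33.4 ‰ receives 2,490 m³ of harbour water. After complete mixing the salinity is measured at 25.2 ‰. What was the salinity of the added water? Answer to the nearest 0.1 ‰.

0.9 ‰

Salt balance: 7,380×33.4 + 2,490×S = 9,870×25.2
246,492 + 2,490·S = 248,724
S = (248,724 − 246,492) / 2,490 = 0.8964 ‰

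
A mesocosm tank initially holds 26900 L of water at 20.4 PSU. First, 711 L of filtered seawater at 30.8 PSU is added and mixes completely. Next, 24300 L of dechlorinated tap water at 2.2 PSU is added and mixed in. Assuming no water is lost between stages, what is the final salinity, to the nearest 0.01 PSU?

12.02 PSU

Salt balance:
Initial salt = 26,900×20.4 = 548,760
After stage 1: salt = 548,760 + 711×30.8 = 570,658.8; volume = 27,611 L; S = 20.668 PSU
After stage 2: salt = 570,658.8 + 24,300×2.2 = 624,118.8; volume = 51,911 L
S = 624,118.8 / 51,911 = 12.0229 PSU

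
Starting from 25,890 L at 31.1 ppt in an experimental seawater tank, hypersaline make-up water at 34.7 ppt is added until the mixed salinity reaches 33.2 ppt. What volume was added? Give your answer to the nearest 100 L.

Salt balance: 25,890×31.1 + V×34.7 = (25,890+V)×33.2
805,179 + 34.7V = 859,548 + 33.2V
54,369 = 1.5V
V = 36,246 L

36200 L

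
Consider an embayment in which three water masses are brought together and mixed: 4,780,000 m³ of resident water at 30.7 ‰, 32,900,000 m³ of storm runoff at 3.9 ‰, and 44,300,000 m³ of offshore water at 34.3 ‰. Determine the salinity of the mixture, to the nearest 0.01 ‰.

Total salt / total volume:
salt = 4,780,000×30.7 + 32,900,000×3.9 + 44,300,000×34.3 = 146,746,000 + 128,310,000 + 1,519,490,000 = 1,794,546,000
volume = 4,780,000 + 32,900,000 + 44,300,000 = 81,980,000 m³
S = 1,794,546,000 / 81,980,000 = 21.89 ‰

21.89 ‰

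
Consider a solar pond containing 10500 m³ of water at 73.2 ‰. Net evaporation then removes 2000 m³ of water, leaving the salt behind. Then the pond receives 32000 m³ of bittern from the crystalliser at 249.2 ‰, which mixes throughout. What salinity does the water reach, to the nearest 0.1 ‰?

215.9 ‰

After evaporation: salt = 10,500×73.2 = 768,600; volume = 10,500 − 2,000 = 8,500 m³
After mixing: salt = 768,600 + 32,000×249.2 = 8,743,000; volume = 8,500 + 32,000 = 40,500 m³
S = 8,743,000 / 40,500 = 215.8765 ‰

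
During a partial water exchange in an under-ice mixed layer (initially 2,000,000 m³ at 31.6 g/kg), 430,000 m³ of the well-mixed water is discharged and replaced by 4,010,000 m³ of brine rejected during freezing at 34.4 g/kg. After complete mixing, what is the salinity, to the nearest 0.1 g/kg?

33.6 g/kg

Remaining after removal: 1,570,000 m³ at 31.6 g/kg (salt = 49,612,000)
After addition: salt = 49,612,000 + 4,010,000×34.4 = 187,556,000; volume = 5,580,000 m³
S = 187,556,000 / 5,580,000 = 33.6122 g/kg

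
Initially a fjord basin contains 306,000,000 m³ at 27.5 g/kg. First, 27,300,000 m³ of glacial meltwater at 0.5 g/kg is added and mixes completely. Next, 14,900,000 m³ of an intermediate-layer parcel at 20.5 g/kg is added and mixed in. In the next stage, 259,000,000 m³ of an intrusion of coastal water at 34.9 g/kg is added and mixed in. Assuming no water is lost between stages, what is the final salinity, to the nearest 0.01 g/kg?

29.27 g/kg

Mass of salt is conserved:
Initial salt = 306,000,000×27.5 = 8,415,000,000
After stage 1: salt = 8,415,000,000 + 27,300,000×0.5 = 8,428,650,000; volume = 333,300,000 m³; S = 25.288 g/kg
After stage 2: salt = 8,428,650,000 + 14,900,000×20.5 = 8,734,100,000; volume = 348,200,000 m³; S = 25.084 g/kg
After stage 3: salt = 8,734,100,000 + 259,000,000×34.9 = 17,773,200,000; volume = 607,200,000 m³
S = 17,773,200,000 / 607,200,000 = 29.2708 g/kg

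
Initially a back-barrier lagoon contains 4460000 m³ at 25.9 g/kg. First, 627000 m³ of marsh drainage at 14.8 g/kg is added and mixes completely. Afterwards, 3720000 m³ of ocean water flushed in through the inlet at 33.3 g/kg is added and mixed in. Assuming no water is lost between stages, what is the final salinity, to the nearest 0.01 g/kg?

Salt balance:
Initial salt = 4,460,000×25.9 = 115,514,000
After stage 1: salt = 115,514,000 + 627,000×14.8 = 124,793,600; volume = 5,087,000 m³; S = 24.532 g/kg
After stage 2: salt = 124,793,600 + 3,720,000×33.3 = 248,669,600; volume = 8,807,000 m³
S = 248,669,600 / 8,807,000 = 28.2354 g/kg

28.24 g/kg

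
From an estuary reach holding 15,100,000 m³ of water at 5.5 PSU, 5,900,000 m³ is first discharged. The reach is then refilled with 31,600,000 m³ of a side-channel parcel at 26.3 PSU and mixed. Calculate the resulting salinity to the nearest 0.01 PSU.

Remaining after removal: 9,200,000 m³ at 5.5 PSU (salt = 50,600,000)
After addition: salt = 50,600,000 + 31,600,000×26.3 = 881,680,000; volume = 40,800,000 m³
S = 881,680,000 / 40,800,000 = 21.6098 PSU

21.61 PSU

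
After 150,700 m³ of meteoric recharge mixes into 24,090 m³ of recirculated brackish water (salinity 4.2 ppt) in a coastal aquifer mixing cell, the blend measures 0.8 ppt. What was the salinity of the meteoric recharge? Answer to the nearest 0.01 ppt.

0.26 ppt

Salt balance: 24,090×4.2 + 150,700×S = 174,790×0.8
101,178 + 150,700·S = 139,832
S = (139,832 − 101,178) / 150,700 = 0.2565 ppt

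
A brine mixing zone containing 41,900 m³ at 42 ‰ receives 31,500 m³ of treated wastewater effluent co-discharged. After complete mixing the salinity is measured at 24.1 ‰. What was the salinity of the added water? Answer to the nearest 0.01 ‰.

0.29 ‰

Salt balance: 41,900×42 + 31,500×S = 73,400×24.1
1,759,800 + 31,500·S = 1,768,940
S = (1,768,940 − 1,759,800) / 31,500 = 0.2902 ‰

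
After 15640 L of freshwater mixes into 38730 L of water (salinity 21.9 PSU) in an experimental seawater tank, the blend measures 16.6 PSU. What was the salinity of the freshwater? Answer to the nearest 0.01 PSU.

3.48 PSU

Salt balance: 38,730×21.9 + 15,640×S = 54,370×16.6
848,187 + 15,640·S = 902,542
S = (902,542 − 848,187) / 15,640 = 3.4754 PSU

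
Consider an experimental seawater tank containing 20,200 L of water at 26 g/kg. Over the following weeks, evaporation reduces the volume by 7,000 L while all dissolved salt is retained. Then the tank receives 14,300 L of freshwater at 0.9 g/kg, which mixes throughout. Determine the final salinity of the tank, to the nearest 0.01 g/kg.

19.57 g/kg

After evaporation: salt = 20,200×26 = 525,200; volume = 20,200 − 7,000 = 13,200 L
After mixing: salt = 525,200 + 14,300×0.9 = 538,070; volume = 13,200 + 14,300 = 27,500 L
S = 538,070 / 27,500 = 19.5662 g/kg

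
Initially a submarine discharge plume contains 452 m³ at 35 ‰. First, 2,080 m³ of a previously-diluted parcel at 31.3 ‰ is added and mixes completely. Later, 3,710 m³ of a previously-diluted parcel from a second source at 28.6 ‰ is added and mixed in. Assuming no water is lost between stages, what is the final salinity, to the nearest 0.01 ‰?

By conservation of dissolved salt,
Initial salt = 452×35 = 15,820
After stage 1: salt = 15,820 + 2,080×31.3 = 80,924; volume = 2,532 m³; S = 31.961 ‰
After stage 2: salt = 80,924 + 3,710×28.6 = 187,030; volume = 6,242 m³
S = 187,030 / 6,242 = 29.9632 ‰

29.96 ‰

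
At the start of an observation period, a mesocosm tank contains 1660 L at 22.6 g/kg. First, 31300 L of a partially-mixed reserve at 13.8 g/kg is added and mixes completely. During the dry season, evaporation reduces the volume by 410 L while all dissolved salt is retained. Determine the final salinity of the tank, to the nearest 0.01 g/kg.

14.42 g/kg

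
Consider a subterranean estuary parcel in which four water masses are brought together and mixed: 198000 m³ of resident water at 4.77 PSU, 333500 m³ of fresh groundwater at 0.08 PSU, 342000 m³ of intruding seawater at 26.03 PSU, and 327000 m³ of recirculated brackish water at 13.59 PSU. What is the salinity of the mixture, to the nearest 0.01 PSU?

Weighted by volume,
salt = 198,000×4.77 + 333,500×0.08 + 342,000×26.03 + 327,000×13.59 = 944,460 + 26,680 + 8,902,260 + 4,443,930 = 14,317,330
volume = 198,000 + 333,500 + 342,000 + 327,000 = 1,200,500 m³
S = 14,317,330 / 1,200,500 = 11.9261 PSU

11.93 PSU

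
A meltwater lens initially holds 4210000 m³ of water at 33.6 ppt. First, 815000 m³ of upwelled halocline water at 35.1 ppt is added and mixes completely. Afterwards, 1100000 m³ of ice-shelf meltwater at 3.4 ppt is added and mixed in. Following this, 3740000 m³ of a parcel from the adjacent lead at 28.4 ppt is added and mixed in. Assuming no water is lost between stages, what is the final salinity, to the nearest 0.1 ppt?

Total salt / total volume:
Initial salt = 4,210,000×33.6 = 141,456,000
After stage 1: salt = 141,456,000 + 815,000×35.1 = 170,062,500; volume = 5,025,000 m³; S = 33.843 ppt
After stage 2: salt = 170,062,500 + 1,100,000×3.4 = 173,802,500; volume = 6,125,000 m³; S = 28.376 ppt
After stage 3: salt = 173,802,500 + 3,740,000×28.4 = 280,018,500; volume = 9,865,000 m³
S = 280,018,500 / 9,865,000 = 28.385 ppt

28.4 ppt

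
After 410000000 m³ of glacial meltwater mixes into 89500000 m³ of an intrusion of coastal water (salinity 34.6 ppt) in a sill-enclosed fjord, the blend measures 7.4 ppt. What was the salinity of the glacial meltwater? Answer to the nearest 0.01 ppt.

Salt balance: 89,500,000×34.6 + 410,000,000×S = 499,500,000×7.4
3,096,700,000 + 410,000,000·S = 3,696,300,000
S = (3,696,300,000 − 3,096,700,000) / 410,000,000 = 1.4624 ppt

1.46 ppt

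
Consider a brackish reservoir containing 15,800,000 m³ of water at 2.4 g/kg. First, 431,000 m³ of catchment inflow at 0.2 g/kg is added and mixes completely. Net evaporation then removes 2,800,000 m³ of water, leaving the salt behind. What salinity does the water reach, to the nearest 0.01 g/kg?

After mixing: salt = 15,800,000×2.4 + 431,000×0.2 = 38,006,200; volume = 16,231,000 m³
After evaporation: salt unchanged = 38,006,200; volume = 16,231,000 − 2,800,000 = 13,431,000 m³
S = 38,006,200 / 13,431,000 = 2.8297 g/kg

2.83 g/kg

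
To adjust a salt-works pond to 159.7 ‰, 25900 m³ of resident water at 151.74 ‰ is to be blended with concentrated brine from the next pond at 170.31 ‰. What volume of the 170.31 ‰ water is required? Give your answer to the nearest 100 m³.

19400 m³

Salt balance: 25,900×151.74 + V×170.31 = (25,900+V)×159.7
3,930,066 + 170.31V = 4,136,230 + 159.7V
206,164 = 10.61V
V = 19,431.1 m³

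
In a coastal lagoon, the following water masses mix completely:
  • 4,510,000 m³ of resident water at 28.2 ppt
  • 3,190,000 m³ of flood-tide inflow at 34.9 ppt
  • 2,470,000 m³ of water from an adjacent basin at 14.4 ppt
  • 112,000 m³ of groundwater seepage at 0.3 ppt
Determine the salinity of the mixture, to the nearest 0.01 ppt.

26.66 ppt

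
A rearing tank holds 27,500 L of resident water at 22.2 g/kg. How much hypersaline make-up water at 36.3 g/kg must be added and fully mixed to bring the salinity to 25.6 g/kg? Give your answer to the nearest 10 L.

8740 L

Salt balance: 27,500×22.2 + V×36.3 = (27,500+V)×25.6
610,500 + 36.3V = 704,000 + 25.6V
93,500 = 10.7V
V = 8,738.32 L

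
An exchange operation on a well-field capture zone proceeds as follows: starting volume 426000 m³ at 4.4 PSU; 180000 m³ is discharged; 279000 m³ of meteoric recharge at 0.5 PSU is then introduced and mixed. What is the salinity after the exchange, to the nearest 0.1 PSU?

Remaining after removal: 246,000 m³ at 4.4 PSU (salt = 1,082,400)
After addition: salt = 1,082,400 + 279,000×0.5 = 1,221,900; volume = 525,000 m³
S = 1,221,900 / 525,000 = 2.3274 PSU

2.3 PSU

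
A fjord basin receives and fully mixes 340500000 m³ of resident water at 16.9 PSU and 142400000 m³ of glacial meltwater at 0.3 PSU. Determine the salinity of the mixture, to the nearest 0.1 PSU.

12.0 PSU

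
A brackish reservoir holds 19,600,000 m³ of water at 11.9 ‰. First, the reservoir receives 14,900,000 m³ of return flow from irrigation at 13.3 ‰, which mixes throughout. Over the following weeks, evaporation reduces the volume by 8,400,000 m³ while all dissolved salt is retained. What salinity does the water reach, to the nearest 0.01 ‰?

After mixing: salt = 19,600,000×11.9 + 14,900,000×13.3 = 431,410,000; volume = 34,500,000 m³
After evaporation: salt unchanged = 431,410,000; volume = 34,500,000 − 8,400,000 = 26,100,000 m³
S = 431,410,000 / 26,100,000 = 16.5291 ‰

16.53 ‰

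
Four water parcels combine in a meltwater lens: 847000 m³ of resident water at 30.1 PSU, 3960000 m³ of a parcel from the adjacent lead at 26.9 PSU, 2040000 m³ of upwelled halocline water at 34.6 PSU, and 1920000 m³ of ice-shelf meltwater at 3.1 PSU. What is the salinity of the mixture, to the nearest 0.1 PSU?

Mass of salt is conserved:
salt = 847,000×30.1 + 3,960,000×26.9 + 2,040,000×34.6 + 1,920,000×3.1 = 25,494,700 + 106,524,000 + 70,584,000 + 5,952,000 = 208,554,700
volume = 847,000 + 3,960,000 + 2,040,000 + 1,920,000 = 8,767,000 m³
S = 208,554,700 / 8,767,000 = 23.789 PSU

23.8 PSU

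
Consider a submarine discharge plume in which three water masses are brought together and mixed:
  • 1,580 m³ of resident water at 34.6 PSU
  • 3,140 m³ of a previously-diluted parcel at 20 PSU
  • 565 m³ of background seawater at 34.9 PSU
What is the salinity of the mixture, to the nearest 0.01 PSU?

25.96 PSU

Conserving salt mass:
salt = 1,580×34.6 + 3,140×20 + 565×34.9 = 54,668 + 62,800 + 19,718.5 = 137,186.5
volume = 1,580 + 3,140 + 565 = 5,285 m³
S = 137,186.5 / 5,285 = 25.9577 PSU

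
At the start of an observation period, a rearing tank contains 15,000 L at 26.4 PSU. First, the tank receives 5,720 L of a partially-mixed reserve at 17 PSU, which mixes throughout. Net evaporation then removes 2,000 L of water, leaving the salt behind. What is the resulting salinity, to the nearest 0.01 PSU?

26.35 PSU

After mixing: salt = 15,000×26.4 + 5,720×17 = 493,240; volume = 20,720 L
After evaporation: salt unchanged = 493,240; volume = 20,720 − 2,000 = 18,720 L
S = 493,240 / 18,720 = 26.3483 PSU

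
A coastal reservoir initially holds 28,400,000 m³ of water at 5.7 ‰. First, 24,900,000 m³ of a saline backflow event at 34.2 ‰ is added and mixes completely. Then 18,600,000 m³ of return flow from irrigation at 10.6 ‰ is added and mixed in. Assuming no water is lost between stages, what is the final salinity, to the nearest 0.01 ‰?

16.84 ‰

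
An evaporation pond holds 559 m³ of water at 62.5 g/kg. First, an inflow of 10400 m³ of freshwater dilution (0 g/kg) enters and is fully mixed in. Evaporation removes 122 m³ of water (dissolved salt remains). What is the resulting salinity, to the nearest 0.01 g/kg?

3.22 g/kg

After mixing: salt = 559×62.5 + 10,400×0 = 34,937.5; volume = 10,959 m³
After evaporation: salt unchanged = 34,937.5; volume = 10,959 − 122 = 10,837 m³
S = 34,937.5 / 10,837 = 3.2239 g/kg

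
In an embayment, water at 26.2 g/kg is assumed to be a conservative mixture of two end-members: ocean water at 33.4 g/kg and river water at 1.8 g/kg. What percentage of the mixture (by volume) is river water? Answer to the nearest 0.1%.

Let f be the freshwater fraction. Salt balance per unit volume:
f×1.8 + (1−f)×33.4 = 26.2
f = (33.4 − 26.2) / (33.4 − 1.8) = 7.2/31.6 = 0.2278

22.8%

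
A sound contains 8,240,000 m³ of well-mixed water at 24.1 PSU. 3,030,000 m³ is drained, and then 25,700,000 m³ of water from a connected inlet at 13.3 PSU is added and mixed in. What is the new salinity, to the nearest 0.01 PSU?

Remaining after removal: 5,210,000 m³ at 24.1 PSU (salt = 125,561,000)
After addition: salt = 125,561,000 + 25,700,000×13.3 = 467,371,000; volume = 30,910,000 m³
S = 467,371,000 / 30,910,000 = 15.1204 PSU

15.12 PSU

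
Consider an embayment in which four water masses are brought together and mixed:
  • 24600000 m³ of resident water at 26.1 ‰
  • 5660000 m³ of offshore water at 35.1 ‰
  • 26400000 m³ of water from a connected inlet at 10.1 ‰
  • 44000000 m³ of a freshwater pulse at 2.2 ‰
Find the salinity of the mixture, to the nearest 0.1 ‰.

12.0 ‰

Conserving salt mass:
salt = 24,600,000×26.1 + 5,660,000×35.1 + 26,400,000×10.1 + 44,000,000×2.2 = 642,060,000 + 198,666,000 + 266,640,000 + 96,800,000 = 1,204,166,000
volume = 24,600,000 + 5,660,000 + 26,400,000 + 44,000,000 = 100,660,000 m³
S = 1,204,166,000 / 100,660,000 = 11.963 ‰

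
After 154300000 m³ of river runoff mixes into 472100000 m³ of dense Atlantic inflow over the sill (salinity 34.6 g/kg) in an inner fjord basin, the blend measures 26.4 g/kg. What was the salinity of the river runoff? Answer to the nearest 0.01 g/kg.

1.31 g/kg

Salt balance: 472,100,000×34.6 + 154,300,000×S = 626,400,000×26.4
16,334,660,000 + 154,300,000·S = 16,536,960,000
S = (16,536,960,000 − 16,334,660,000) / 154,300,000 = 1.3111 g/kg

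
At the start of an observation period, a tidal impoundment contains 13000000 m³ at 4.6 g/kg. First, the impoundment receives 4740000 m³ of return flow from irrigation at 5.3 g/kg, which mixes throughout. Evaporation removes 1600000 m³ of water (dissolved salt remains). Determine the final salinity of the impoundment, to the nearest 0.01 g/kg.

5.26 g/kg

After mixing: salt = 13,000,000×4.6 + 4,740,000×5.3 = 84,922,000; volume = 17,740,000 m³
After evaporation: salt unchanged = 84,922,000; volume = 17,740,000 − 1,600,000 = 16,140,000 m³
S = 84,922,000 / 16,140,000 = 5.2616 g/kg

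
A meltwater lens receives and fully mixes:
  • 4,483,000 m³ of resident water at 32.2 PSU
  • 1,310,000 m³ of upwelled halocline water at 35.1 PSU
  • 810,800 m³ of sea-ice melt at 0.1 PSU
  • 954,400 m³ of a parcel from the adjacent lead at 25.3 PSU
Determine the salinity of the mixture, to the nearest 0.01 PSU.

By conservation of dissolved salt,
salt = 4,483,000×32.2 + 1,310,000×35.1 + 810,800×0.1 + 954,400×25.3 = 144,352,600 + 45,981,000 + 81,080 + 24,146,320 = 214,561,000
volume = 4,483,000 + 1,310,000 + 810,800 + 954,400 = 7,558,200 m³
S = 214,561,000 / 7,558,200 = 28.3878 PSU

28.39 PSU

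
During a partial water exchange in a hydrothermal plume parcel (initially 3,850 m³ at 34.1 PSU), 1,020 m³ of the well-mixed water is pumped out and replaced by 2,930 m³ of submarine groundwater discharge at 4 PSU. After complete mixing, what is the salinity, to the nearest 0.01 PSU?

18.79 PSU

Remaining after removal: 2,830 m³ at 34.1 PSU (salt = 96,503)
After addition: salt = 96,503 + 2,930×4 = 108,223; volume = 5,760 m³
S = 108,223 / 5,760 = 18.7887 PSU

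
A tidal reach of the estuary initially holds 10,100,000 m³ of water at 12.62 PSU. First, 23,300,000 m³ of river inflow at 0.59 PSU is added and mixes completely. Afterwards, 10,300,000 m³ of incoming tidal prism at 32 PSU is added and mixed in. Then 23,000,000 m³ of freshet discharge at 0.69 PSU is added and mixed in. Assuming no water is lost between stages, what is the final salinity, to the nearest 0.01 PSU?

7.30 PSU

By conservation of dissolved salt,
Initial salt = 10,100,000×12.62 = 127,462,000
After stage 1: salt = 127,462,000 + 23,300,000×0.59 = 141,209,000; volume = 33,400,000 m³; S = 4.228 PSU
After stage 2: salt = 141,209,000 + 10,300,000×32 = 470,809,000; volume = 43,700,000 m³; S = 10.774 PSU
After stage 3: salt = 470,809,000 + 23,000,000×0.69 = 486,679,000; volume = 66,700,000 m³
S = 486,679,000 / 66,700,000 = 7.2965 PSU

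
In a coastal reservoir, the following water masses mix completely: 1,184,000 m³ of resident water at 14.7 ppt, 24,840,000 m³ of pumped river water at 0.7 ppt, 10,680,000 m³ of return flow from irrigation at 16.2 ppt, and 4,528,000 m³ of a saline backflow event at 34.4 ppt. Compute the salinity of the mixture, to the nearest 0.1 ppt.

8.8 ppt

Weighted by volume,
salt = 1,184,000×14.7 + 24,840,000×0.7 + 10,680,000×16.2 + 4,528,000×34.4 = 17,404,800 + 17,388,000 + 173,016,000 + 155,763,200 = 363,572,000
volume = 1,184,000 + 24,840,000 + 10,680,000 + 4,528,000 = 41,232,000 m³
S = 363,572,000 / 41,232,000 = 8.818 ppt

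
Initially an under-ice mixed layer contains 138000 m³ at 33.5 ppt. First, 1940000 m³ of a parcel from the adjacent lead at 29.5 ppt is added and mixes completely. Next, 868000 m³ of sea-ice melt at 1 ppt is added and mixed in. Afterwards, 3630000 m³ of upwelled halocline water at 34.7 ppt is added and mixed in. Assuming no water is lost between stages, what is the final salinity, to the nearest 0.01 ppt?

28.69 ppt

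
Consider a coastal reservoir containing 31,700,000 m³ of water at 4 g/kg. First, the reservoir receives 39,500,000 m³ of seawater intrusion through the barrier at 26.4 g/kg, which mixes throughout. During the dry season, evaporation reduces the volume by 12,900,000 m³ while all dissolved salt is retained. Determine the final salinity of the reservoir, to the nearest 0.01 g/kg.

20.06 g/kg

After mixing: salt = 31,700,000×4 + 39,500,000×26.4 = 1,169,600,000; volume = 71,200,000 m³
After evaporation: salt unchanged = 1,169,600,000; volume = 71,200,000 − 12,900,000 = 58,300,000 m³
S = 1,169,600,000 / 58,300,000 = 20.0617 g/kg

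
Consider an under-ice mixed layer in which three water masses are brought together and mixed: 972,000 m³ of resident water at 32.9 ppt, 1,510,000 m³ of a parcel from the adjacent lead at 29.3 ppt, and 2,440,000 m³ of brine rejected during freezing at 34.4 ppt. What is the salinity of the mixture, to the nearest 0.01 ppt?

32.54 ppt

By conservation of dissolved salt,
salt = 972,000×32.9 + 1,510,000×29.3 + 2,440,000×34.4 = 31,978,800 + 44,243,000 + 83,936,000 = 160,157,800
volume = 972,000 + 1,510,000 + 2,440,000 = 4,922,000 m³
S = 160,157,800 / 4,922,000 = 32.5392 ppt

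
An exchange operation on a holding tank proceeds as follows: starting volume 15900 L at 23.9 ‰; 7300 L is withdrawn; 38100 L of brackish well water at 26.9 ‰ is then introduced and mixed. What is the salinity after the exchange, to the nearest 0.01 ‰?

Remaining after removal: 8,600 L at 23.9 ‰ (salt = 205,540)
After addition: salt = 205,540 + 38,100×26.9 = 1,230,430; volume = 46,700 L
S = 1,230,430 / 46,700 = 26.3475 ‰

26.35 ‰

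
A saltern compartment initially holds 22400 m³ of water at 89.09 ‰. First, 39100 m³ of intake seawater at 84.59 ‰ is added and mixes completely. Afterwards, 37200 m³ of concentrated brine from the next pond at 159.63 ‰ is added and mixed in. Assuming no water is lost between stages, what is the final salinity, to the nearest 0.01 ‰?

113.89 ‰

By conservation of dissolved salt,
Initial salt = 22,400×89.09 = 1,995,616
After stage 1: salt = 1,995,616 + 39,100×84.59 = 5,303,085; volume = 61,500 m³; S = 86.229 ‰
After stage 2: salt = 5,303,085 + 37,200×159.63 = 11,241,321; volume = 98,700 m³
S = 11,241,321 / 98,700 = 113.8938 ‰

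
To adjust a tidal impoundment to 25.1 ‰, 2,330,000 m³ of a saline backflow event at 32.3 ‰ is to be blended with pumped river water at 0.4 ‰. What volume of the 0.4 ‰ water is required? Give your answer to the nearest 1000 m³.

Salt balance: 2,330,000×32.3 + V×0.4 = (2,330,000+V)×25.1
75,259,000 + 0.4V = 58,483,000 + 25.1V
16,776,000 = 24.7V
V = 679,190.28 m³

679000 m³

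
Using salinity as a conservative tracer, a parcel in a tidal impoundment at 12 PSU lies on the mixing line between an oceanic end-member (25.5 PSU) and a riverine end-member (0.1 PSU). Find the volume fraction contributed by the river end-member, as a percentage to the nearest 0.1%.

Let f be the freshwater fraction. Salt balance per unit volume:
f×0.1 + (1−f)×25.5 = 12
f = (25.5 − 12) / (25.5 − 0.1) = 13.5/25.4 = 0.5315

53.1%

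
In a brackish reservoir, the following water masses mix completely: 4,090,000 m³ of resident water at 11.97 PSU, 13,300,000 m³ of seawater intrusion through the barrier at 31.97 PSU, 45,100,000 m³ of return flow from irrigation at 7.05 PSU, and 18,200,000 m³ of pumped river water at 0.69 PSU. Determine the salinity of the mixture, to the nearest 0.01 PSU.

Total salt / total volume:
salt = 4,090,000×11.97 + 13,300,000×31.97 + 45,100,000×7.05 + 18,200,000×0.69 = 48,957,300 + 425,201,000 + 317,955,000 + 12,558,000 = 804,671,300
volume = 4,090,000 + 13,300,000 + 45,100,000 + 18,200,000 = 80,690,000 m³
S = 804,671,300 / 80,690,000 = 9.9724 PSU

9.97 PSU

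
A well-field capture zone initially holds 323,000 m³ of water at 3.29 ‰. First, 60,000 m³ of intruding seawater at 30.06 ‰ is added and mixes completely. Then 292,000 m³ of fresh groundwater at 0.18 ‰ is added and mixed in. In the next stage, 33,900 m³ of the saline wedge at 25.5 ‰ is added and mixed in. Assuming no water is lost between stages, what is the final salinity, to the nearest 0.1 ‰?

5.3 ‰

Total salt / total volume:
Initial salt = 323,000×3.29 = 1,062,670
After stage 1: salt = 1,062,670 + 60,000×30.06 = 2,866,270; volume = 383,000 m³; S = 7.484 ‰
After stage 2: salt = 2,866,270 + 292,000×0.18 = 2,918,830; volume = 675,000 m³; S = 4.324 ‰
After stage 3: salt = 2,918,830 + 33,900×25.5 = 3,783,280; volume = 708,900 m³
S = 3,783,280 / 708,900 = 5.3368 ‰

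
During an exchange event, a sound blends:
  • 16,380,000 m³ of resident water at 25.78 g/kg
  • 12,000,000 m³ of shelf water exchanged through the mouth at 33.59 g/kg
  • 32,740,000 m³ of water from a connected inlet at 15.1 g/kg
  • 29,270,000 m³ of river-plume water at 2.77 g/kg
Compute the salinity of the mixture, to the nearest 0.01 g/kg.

Total salt / total volume:
salt = 16,380,000×25.78 + 12,000,000×33.59 + 32,740,000×15.1 + 29,270,000×2.77 = 422,276,400 + 403,080,000 + 494,374,000 + 81,077,900 = 1,400,808,300
volume = 16,380,000 + 12,000,000 + 32,740,000 + 29,270,000 = 90,390,000 m³
S = 1,400,808,300 / 90,390,000 = 15.4974 g/kg

15.50 g/kg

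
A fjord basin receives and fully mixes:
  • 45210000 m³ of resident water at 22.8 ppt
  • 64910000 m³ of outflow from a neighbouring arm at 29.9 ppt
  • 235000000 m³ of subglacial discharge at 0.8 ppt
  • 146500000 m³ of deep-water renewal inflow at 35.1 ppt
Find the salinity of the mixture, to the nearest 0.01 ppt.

Total salt / total volume:
salt = 45,210,000×22.8 + 64,910,000×29.9 + 235,000,000×0.8 + 146,500,000×35.1 = 1,030,788,000 + 1,940,809,000 + 188,000,000 + 5,142,150,000 = 8,301,747,000
volume = 45,210,000 + 64,910,000 + 235,000,000 + 146,500,000 = 491,620,000 m³
S = 8,301,747,000 / 491,620,000 = 16.8865 ppt

16.89 ppt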